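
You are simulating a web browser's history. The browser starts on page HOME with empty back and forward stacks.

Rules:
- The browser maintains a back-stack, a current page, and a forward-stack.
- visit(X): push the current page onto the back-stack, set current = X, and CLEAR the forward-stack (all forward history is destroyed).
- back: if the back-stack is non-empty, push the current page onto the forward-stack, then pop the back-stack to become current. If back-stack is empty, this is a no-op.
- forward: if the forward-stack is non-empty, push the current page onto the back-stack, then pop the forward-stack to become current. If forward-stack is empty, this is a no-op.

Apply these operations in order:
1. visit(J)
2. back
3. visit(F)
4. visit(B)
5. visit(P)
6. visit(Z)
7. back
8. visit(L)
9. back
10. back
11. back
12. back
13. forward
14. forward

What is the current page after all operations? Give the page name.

After 1 (visit(J)): cur=J back=1 fwd=0
After 2 (back): cur=HOME back=0 fwd=1
After 3 (visit(F)): cur=F back=1 fwd=0
After 4 (visit(B)): cur=B back=2 fwd=0
After 5 (visit(P)): cur=P back=3 fwd=0
After 6 (visit(Z)): cur=Z back=4 fwd=0
After 7 (back): cur=P back=3 fwd=1
After 8 (visit(L)): cur=L back=4 fwd=0
After 9 (back): cur=P back=3 fwd=1
After 10 (back): cur=B back=2 fwd=2
After 11 (back): cur=F back=1 fwd=3
After 12 (back): cur=HOME back=0 fwd=4
After 13 (forward): cur=F back=1 fwd=3
After 14 (forward): cur=B back=2 fwd=2

Answer: B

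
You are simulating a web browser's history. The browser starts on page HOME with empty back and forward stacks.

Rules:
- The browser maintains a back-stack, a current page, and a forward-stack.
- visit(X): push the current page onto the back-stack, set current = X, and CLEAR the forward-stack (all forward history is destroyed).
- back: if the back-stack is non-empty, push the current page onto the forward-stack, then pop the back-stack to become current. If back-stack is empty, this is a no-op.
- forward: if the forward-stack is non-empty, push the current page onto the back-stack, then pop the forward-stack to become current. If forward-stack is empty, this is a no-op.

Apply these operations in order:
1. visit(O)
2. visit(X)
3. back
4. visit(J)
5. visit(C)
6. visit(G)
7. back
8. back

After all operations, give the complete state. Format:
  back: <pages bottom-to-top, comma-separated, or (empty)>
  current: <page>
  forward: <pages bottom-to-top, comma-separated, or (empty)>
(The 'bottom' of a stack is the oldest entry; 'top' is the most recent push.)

Answer: back: HOME,O
current: J
forward: G,C

Derivation:
After 1 (visit(O)): cur=O back=1 fwd=0
After 2 (visit(X)): cur=X back=2 fwd=0
After 3 (back): cur=O back=1 fwd=1
After 4 (visit(J)): cur=J back=2 fwd=0
After 5 (visit(C)): cur=C back=3 fwd=0
After 6 (visit(G)): cur=G back=4 fwd=0
After 7 (back): cur=C back=3 fwd=1
After 8 (back): cur=J back=2 fwd=2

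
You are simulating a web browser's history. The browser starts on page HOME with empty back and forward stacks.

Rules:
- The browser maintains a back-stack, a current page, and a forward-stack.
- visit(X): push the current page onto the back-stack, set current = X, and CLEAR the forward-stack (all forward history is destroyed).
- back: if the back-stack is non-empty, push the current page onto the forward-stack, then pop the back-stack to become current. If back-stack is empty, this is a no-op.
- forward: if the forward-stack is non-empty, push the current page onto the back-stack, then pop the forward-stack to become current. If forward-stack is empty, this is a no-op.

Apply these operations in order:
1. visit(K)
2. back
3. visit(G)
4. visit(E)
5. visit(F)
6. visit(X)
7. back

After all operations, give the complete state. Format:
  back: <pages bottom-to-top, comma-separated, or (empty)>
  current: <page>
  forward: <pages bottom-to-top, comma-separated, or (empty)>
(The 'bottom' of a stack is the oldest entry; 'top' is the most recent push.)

Answer: back: HOME,G,E
current: F
forward: X

Derivation:
After 1 (visit(K)): cur=K back=1 fwd=0
After 2 (back): cur=HOME back=0 fwd=1
After 3 (visit(G)): cur=G back=1 fwd=0
After 4 (visit(E)): cur=E back=2 fwd=0
After 5 (visit(F)): cur=F back=3 fwd=0
After 6 (visit(X)): cur=X back=4 fwd=0
After 7 (back): cur=F back=3 fwd=1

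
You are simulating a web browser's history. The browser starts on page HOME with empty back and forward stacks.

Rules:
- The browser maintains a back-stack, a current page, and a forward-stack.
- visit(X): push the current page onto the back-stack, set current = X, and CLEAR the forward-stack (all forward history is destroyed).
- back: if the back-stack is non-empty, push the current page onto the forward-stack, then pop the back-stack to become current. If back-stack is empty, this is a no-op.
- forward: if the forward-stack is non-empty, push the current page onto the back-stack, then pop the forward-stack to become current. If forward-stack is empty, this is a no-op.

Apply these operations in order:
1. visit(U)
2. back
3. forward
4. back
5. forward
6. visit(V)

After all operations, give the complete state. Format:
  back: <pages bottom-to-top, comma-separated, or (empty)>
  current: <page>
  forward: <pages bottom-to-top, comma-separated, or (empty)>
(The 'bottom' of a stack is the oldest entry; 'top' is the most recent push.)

Answer: back: HOME,U
current: V
forward: (empty)

Derivation:
After 1 (visit(U)): cur=U back=1 fwd=0
After 2 (back): cur=HOME back=0 fwd=1
After 3 (forward): cur=U back=1 fwd=0
After 4 (back): cur=HOME back=0 fwd=1
After 5 (forward): cur=U back=1 fwd=0
After 6 (visit(V)): cur=V back=2 fwd=0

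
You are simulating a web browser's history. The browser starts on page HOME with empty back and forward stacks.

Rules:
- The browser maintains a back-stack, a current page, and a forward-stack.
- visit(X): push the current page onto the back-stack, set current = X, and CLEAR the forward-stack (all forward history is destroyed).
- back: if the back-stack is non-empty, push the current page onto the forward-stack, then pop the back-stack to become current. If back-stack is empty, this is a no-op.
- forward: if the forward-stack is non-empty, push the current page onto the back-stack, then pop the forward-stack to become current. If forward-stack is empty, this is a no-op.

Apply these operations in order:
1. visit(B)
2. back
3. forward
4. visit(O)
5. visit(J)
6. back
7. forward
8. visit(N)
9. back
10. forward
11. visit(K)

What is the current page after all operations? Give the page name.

Answer: K

Derivation:
After 1 (visit(B)): cur=B back=1 fwd=0
After 2 (back): cur=HOME back=0 fwd=1
After 3 (forward): cur=B back=1 fwd=0
After 4 (visit(O)): cur=O back=2 fwd=0
After 5 (visit(J)): cur=J back=3 fwd=0
After 6 (back): cur=O back=2 fwd=1
After 7 (forward): cur=J back=3 fwd=0
After 8 (visit(N)): cur=N back=4 fwd=0
After 9 (back): cur=J back=3 fwd=1
After 10 (forward): cur=N back=4 fwd=0
After 11 (visit(K)): cur=K back=5 fwd=0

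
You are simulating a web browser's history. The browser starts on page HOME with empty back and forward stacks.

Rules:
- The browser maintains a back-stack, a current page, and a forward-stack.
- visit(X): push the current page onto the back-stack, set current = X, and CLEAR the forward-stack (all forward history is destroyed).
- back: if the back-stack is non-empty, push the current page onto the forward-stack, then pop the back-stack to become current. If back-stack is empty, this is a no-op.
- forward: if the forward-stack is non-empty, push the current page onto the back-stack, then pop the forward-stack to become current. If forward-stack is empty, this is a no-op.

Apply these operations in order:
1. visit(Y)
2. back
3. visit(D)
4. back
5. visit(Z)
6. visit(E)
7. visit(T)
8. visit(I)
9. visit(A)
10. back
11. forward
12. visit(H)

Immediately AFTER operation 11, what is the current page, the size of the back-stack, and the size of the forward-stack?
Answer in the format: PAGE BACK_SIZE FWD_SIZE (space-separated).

After 1 (visit(Y)): cur=Y back=1 fwd=0
After 2 (back): cur=HOME back=0 fwd=1
After 3 (visit(D)): cur=D back=1 fwd=0
After 4 (back): cur=HOME back=0 fwd=1
After 5 (visit(Z)): cur=Z back=1 fwd=0
After 6 (visit(E)): cur=E back=2 fwd=0
After 7 (visit(T)): cur=T back=3 fwd=0
After 8 (visit(I)): cur=I back=4 fwd=0
After 9 (visit(A)): cur=A back=5 fwd=0
After 10 (back): cur=I back=4 fwd=1
After 11 (forward): cur=A back=5 fwd=0

A 5 0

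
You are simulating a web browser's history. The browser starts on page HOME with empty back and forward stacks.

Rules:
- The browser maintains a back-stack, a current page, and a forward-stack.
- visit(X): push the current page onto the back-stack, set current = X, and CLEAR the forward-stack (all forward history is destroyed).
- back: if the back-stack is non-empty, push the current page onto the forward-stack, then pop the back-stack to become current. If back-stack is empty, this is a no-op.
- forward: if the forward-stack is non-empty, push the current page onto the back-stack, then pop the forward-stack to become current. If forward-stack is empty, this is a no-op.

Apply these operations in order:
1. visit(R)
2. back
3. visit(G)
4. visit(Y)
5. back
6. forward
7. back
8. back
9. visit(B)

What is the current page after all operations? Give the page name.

After 1 (visit(R)): cur=R back=1 fwd=0
After 2 (back): cur=HOME back=0 fwd=1
After 3 (visit(G)): cur=G back=1 fwd=0
After 4 (visit(Y)): cur=Y back=2 fwd=0
After 5 (back): cur=G back=1 fwd=1
After 6 (forward): cur=Y back=2 fwd=0
After 7 (back): cur=G back=1 fwd=1
After 8 (back): cur=HOME back=0 fwd=2
After 9 (visit(B)): cur=B back=1 fwd=0

Answer: B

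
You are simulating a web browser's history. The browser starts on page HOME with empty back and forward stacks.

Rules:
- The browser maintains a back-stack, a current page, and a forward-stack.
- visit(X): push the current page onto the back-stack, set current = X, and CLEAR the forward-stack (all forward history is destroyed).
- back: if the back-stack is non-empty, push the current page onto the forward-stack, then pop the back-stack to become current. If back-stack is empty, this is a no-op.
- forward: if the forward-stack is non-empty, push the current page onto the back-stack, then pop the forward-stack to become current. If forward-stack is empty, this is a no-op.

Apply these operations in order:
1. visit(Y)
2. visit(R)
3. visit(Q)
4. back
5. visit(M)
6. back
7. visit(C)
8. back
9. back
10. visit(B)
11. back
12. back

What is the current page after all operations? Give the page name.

Answer: HOME

Derivation:
After 1 (visit(Y)): cur=Y back=1 fwd=0
After 2 (visit(R)): cur=R back=2 fwd=0
After 3 (visit(Q)): cur=Q back=3 fwd=0
After 4 (back): cur=R back=2 fwd=1
After 5 (visit(M)): cur=M back=3 fwd=0
After 6 (back): cur=R back=2 fwd=1
After 7 (visit(C)): cur=C back=3 fwd=0
After 8 (back): cur=R back=2 fwd=1
After 9 (back): cur=Y back=1 fwd=2
After 10 (visit(B)): cur=B back=2 fwd=0
After 11 (back): cur=Y back=1 fwd=1
After 12 (back): cur=HOME back=0 fwd=2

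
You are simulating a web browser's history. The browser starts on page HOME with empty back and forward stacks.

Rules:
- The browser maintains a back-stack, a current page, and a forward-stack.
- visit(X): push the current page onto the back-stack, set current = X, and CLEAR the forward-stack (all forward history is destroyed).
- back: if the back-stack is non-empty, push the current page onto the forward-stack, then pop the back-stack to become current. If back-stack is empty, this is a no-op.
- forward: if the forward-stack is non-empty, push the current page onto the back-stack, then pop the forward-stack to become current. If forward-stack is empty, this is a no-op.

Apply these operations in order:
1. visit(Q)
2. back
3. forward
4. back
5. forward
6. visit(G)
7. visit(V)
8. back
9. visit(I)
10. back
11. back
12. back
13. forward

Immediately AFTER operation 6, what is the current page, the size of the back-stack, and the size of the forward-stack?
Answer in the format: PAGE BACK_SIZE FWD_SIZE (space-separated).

After 1 (visit(Q)): cur=Q back=1 fwd=0
After 2 (back): cur=HOME back=0 fwd=1
After 3 (forward): cur=Q back=1 fwd=0
After 4 (back): cur=HOME back=0 fwd=1
After 5 (forward): cur=Q back=1 fwd=0
After 6 (visit(G)): cur=G back=2 fwd=0

G 2 0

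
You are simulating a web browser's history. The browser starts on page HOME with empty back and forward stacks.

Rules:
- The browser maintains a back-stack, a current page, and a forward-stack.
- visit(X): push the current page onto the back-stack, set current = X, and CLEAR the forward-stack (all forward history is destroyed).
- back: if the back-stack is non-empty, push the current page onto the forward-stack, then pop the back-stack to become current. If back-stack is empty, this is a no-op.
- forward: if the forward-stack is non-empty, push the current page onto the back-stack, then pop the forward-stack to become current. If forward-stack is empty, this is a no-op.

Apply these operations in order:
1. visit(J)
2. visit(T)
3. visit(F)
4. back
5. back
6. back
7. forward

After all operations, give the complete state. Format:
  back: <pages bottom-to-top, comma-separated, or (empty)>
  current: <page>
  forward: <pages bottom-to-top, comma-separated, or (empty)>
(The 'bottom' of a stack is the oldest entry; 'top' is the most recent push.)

Answer: back: HOME
current: J
forward: F,T

Derivation:
After 1 (visit(J)): cur=J back=1 fwd=0
After 2 (visit(T)): cur=T back=2 fwd=0
After 3 (visit(F)): cur=F back=3 fwd=0
After 4 (back): cur=T back=2 fwd=1
After 5 (back): cur=J back=1 fwd=2
After 6 (back): cur=HOME back=0 fwd=3
After 7 (forward): cur=J back=1 fwd=2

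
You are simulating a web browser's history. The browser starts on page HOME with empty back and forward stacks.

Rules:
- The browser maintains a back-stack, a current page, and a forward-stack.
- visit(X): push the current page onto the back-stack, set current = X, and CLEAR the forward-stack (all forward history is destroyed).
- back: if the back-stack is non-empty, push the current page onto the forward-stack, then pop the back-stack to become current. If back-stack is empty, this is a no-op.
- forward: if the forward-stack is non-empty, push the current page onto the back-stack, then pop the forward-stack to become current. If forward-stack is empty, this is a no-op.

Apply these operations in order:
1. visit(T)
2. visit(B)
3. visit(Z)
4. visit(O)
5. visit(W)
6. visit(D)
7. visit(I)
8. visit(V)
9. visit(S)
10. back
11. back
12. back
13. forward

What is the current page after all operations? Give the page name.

After 1 (visit(T)): cur=T back=1 fwd=0
After 2 (visit(B)): cur=B back=2 fwd=0
After 3 (visit(Z)): cur=Z back=3 fwd=0
After 4 (visit(O)): cur=O back=4 fwd=0
After 5 (visit(W)): cur=W back=5 fwd=0
After 6 (visit(D)): cur=D back=6 fwd=0
After 7 (visit(I)): cur=I back=7 fwd=0
After 8 (visit(V)): cur=V back=8 fwd=0
After 9 (visit(S)): cur=S back=9 fwd=0
After 10 (back): cur=V back=8 fwd=1
After 11 (back): cur=I back=7 fwd=2
After 12 (back): cur=D back=6 fwd=3
After 13 (forward): cur=I back=7 fwd=2

Answer: I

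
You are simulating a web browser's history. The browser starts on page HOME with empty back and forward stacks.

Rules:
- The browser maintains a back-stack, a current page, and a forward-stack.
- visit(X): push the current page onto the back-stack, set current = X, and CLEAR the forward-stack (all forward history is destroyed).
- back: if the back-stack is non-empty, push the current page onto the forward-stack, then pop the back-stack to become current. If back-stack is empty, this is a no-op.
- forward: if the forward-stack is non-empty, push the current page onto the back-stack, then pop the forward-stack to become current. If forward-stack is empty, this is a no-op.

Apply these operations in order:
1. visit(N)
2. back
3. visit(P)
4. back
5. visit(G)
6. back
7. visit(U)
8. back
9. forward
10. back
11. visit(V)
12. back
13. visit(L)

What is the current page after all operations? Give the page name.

Answer: L

Derivation:
After 1 (visit(N)): cur=N back=1 fwd=0
After 2 (back): cur=HOME back=0 fwd=1
After 3 (visit(P)): cur=P back=1 fwd=0
After 4 (back): cur=HOME back=0 fwd=1
After 5 (visit(G)): cur=G back=1 fwd=0
After 6 (back): cur=HOME back=0 fwd=1
After 7 (visit(U)): cur=U back=1 fwd=0
After 8 (back): cur=HOME back=0 fwd=1
After 9 (forward): cur=U back=1 fwd=0
After 10 (back): cur=HOME back=0 fwd=1
After 11 (visit(V)): cur=V back=1 fwd=0
After 12 (back): cur=HOME back=0 fwd=1
After 13 (visit(L)): cur=L back=1 fwd=0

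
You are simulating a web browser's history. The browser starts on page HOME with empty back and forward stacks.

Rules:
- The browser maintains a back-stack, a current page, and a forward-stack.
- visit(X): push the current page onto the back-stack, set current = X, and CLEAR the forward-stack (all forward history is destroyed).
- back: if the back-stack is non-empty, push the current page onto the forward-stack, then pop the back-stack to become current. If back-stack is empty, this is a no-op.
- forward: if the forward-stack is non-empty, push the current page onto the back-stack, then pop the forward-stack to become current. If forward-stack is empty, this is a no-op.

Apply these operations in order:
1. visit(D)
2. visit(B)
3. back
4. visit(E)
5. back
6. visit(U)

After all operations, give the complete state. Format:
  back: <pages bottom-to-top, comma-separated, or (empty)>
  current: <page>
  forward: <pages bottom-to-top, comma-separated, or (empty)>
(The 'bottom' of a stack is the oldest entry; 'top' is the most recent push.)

After 1 (visit(D)): cur=D back=1 fwd=0
After 2 (visit(B)): cur=B back=2 fwd=0
After 3 (back): cur=D back=1 fwd=1
After 4 (visit(E)): cur=E back=2 fwd=0
After 5 (back): cur=D back=1 fwd=1
After 6 (visit(U)): cur=U back=2 fwd=0

Answer: back: HOME,D
current: U
forward: (empty)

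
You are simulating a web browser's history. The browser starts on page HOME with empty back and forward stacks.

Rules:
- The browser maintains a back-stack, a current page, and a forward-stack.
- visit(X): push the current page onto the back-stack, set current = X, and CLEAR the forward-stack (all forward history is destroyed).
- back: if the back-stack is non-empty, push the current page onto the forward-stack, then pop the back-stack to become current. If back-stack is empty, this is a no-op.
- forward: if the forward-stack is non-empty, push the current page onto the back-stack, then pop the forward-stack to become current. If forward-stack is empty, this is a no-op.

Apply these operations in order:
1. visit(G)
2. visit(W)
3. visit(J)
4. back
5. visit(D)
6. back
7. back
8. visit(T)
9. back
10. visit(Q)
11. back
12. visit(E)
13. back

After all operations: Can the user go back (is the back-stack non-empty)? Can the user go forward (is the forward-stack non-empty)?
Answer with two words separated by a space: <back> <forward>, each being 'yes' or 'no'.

After 1 (visit(G)): cur=G back=1 fwd=0
After 2 (visit(W)): cur=W back=2 fwd=0
After 3 (visit(J)): cur=J back=3 fwd=0
After 4 (back): cur=W back=2 fwd=1
After 5 (visit(D)): cur=D back=3 fwd=0
After 6 (back): cur=W back=2 fwd=1
After 7 (back): cur=G back=1 fwd=2
After 8 (visit(T)): cur=T back=2 fwd=0
After 9 (back): cur=G back=1 fwd=1
After 10 (visit(Q)): cur=Q back=2 fwd=0
After 11 (back): cur=G back=1 fwd=1
After 12 (visit(E)): cur=E back=2 fwd=0
After 13 (back): cur=G back=1 fwd=1

Answer: yes yes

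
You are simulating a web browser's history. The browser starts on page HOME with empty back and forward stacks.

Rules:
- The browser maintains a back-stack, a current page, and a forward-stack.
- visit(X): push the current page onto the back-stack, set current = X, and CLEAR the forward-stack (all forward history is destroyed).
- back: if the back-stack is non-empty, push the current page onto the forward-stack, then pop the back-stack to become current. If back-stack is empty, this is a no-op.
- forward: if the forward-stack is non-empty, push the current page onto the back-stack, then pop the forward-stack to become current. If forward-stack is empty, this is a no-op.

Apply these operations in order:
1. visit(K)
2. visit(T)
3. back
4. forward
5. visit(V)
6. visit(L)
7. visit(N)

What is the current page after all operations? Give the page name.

Answer: N

Derivation:
After 1 (visit(K)): cur=K back=1 fwd=0
After 2 (visit(T)): cur=T back=2 fwd=0
After 3 (back): cur=K back=1 fwd=1
After 4 (forward): cur=T back=2 fwd=0
After 5 (visit(V)): cur=V back=3 fwd=0
After 6 (visit(L)): cur=L back=4 fwd=0
After 7 (visit(N)): cur=N back=5 fwd=0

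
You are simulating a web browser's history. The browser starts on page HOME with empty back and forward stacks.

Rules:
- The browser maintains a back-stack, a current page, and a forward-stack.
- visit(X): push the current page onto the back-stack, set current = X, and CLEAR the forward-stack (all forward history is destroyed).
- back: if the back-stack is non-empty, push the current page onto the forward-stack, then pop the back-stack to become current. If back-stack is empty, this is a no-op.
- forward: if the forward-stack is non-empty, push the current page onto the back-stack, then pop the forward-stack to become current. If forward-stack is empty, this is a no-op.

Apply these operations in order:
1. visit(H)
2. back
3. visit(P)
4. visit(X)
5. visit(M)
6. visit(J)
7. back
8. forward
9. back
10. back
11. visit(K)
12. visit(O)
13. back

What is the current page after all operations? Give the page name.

After 1 (visit(H)): cur=H back=1 fwd=0
After 2 (back): cur=HOME back=0 fwd=1
After 3 (visit(P)): cur=P back=1 fwd=0
After 4 (visit(X)): cur=X back=2 fwd=0
After 5 (visit(M)): cur=M back=3 fwd=0
After 6 (visit(J)): cur=J back=4 fwd=0
After 7 (back): cur=M back=3 fwd=1
After 8 (forward): cur=J back=4 fwd=0
After 9 (back): cur=M back=3 fwd=1
After 10 (back): cur=X back=2 fwd=2
After 11 (visit(K)): cur=K back=3 fwd=0
After 12 (visit(O)): cur=O back=4 fwd=0
After 13 (back): cur=K back=3 fwd=1

Answer: K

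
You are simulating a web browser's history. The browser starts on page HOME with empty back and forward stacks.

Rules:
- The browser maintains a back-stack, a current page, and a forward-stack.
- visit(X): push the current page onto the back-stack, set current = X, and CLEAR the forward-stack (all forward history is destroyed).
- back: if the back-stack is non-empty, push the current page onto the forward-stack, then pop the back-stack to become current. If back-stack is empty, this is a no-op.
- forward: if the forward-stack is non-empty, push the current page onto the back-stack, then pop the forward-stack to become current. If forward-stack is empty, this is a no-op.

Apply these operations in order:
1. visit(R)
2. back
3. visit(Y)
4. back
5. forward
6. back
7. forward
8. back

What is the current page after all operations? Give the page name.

After 1 (visit(R)): cur=R back=1 fwd=0
After 2 (back): cur=HOME back=0 fwd=1
After 3 (visit(Y)): cur=Y back=1 fwd=0
After 4 (back): cur=HOME back=0 fwd=1
After 5 (forward): cur=Y back=1 fwd=0
After 6 (back): cur=HOME back=0 fwd=1
After 7 (forward): cur=Y back=1 fwd=0
After 8 (back): cur=HOME back=0 fwd=1

Answer: HOME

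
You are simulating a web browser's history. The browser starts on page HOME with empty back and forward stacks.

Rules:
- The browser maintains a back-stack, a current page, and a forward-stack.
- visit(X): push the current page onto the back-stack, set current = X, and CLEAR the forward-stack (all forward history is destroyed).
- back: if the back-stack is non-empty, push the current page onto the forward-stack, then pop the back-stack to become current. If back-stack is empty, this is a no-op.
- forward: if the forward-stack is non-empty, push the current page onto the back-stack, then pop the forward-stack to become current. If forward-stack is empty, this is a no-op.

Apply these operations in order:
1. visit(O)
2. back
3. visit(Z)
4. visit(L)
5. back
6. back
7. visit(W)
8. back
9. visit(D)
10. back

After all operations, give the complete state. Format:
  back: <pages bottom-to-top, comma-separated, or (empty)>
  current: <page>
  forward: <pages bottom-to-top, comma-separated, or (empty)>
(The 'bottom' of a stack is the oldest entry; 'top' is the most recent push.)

Answer: back: (empty)
current: HOME
forward: D

Derivation:
After 1 (visit(O)): cur=O back=1 fwd=0
After 2 (back): cur=HOME back=0 fwd=1
After 3 (visit(Z)): cur=Z back=1 fwd=0
After 4 (visit(L)): cur=L back=2 fwd=0
After 5 (back): cur=Z back=1 fwd=1
After 6 (back): cur=HOME back=0 fwd=2
After 7 (visit(W)): cur=W back=1 fwd=0
After 8 (back): cur=HOME back=0 fwd=1
After 9 (visit(D)): cur=D back=1 fwd=0
After 10 (back): cur=HOME back=0 fwd=1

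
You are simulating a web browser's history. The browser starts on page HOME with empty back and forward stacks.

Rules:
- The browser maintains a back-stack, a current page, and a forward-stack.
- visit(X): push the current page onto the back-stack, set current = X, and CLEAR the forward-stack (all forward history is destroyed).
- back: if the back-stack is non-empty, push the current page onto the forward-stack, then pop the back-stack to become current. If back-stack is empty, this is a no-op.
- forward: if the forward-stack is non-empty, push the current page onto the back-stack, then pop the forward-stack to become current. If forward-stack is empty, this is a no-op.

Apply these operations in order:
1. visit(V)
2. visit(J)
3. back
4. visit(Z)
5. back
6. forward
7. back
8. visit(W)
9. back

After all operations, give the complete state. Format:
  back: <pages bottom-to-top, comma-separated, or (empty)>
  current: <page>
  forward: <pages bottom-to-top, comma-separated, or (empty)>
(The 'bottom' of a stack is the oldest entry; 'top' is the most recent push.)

Answer: back: HOME
current: V
forward: W

Derivation:
After 1 (visit(V)): cur=V back=1 fwd=0
After 2 (visit(J)): cur=J back=2 fwd=0
After 3 (back): cur=V back=1 fwd=1
After 4 (visit(Z)): cur=Z back=2 fwd=0
After 5 (back): cur=V back=1 fwd=1
After 6 (forward): cur=Z back=2 fwd=0
After 7 (back): cur=V back=1 fwd=1
After 8 (visit(W)): cur=W back=2 fwd=0
After 9 (back): cur=V back=1 fwd=1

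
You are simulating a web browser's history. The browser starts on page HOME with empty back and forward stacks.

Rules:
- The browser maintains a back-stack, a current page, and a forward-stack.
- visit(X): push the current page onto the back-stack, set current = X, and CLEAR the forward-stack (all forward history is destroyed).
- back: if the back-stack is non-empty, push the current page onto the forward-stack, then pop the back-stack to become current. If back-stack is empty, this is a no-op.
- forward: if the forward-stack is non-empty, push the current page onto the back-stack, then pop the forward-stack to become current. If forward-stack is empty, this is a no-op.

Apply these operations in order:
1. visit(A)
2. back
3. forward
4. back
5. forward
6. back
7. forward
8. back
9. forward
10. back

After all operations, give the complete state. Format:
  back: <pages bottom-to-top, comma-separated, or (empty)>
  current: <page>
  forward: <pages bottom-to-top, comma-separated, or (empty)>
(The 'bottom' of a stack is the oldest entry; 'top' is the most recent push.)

After 1 (visit(A)): cur=A back=1 fwd=0
After 2 (back): cur=HOME back=0 fwd=1
After 3 (forward): cur=A back=1 fwd=0
After 4 (back): cur=HOME back=0 fwd=1
After 5 (forward): cur=A back=1 fwd=0
After 6 (back): cur=HOME back=0 fwd=1
After 7 (forward): cur=A back=1 fwd=0
After 8 (back): cur=HOME back=0 fwd=1
After 9 (forward): cur=A back=1 fwd=0
After 10 (back): cur=HOME back=0 fwd=1

Answer: back: (empty)
current: HOME
forward: A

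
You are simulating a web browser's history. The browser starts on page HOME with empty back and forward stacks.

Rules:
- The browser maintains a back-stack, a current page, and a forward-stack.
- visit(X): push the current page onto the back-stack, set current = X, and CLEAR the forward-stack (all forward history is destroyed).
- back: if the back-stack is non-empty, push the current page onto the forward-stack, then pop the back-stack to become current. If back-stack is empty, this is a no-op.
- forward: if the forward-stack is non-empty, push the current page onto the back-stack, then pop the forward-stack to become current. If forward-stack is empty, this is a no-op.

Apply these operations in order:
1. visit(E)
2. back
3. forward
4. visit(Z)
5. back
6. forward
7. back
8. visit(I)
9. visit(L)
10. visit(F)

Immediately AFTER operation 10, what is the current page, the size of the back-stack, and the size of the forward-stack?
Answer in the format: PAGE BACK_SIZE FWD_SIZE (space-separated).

After 1 (visit(E)): cur=E back=1 fwd=0
After 2 (back): cur=HOME back=0 fwd=1
After 3 (forward): cur=E back=1 fwd=0
After 4 (visit(Z)): cur=Z back=2 fwd=0
After 5 (back): cur=E back=1 fwd=1
After 6 (forward): cur=Z back=2 fwd=0
After 7 (back): cur=E back=1 fwd=1
After 8 (visit(I)): cur=I back=2 fwd=0
After 9 (visit(L)): cur=L back=3 fwd=0
After 10 (visit(F)): cur=F back=4 fwd=0

F 4 0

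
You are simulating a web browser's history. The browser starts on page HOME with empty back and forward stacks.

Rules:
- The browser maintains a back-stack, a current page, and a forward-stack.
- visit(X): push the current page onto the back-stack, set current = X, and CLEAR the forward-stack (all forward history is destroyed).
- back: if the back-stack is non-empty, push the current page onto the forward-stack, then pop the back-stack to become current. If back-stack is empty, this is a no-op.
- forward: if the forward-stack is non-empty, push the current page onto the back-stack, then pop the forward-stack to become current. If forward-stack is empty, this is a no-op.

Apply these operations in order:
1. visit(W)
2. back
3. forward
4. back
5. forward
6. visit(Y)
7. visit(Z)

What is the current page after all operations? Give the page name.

After 1 (visit(W)): cur=W back=1 fwd=0
After 2 (back): cur=HOME back=0 fwd=1
After 3 (forward): cur=W back=1 fwd=0
After 4 (back): cur=HOME back=0 fwd=1
After 5 (forward): cur=W back=1 fwd=0
After 6 (visit(Y)): cur=Y back=2 fwd=0
After 7 (visit(Z)): cur=Z back=3 fwd=0

Answer: Z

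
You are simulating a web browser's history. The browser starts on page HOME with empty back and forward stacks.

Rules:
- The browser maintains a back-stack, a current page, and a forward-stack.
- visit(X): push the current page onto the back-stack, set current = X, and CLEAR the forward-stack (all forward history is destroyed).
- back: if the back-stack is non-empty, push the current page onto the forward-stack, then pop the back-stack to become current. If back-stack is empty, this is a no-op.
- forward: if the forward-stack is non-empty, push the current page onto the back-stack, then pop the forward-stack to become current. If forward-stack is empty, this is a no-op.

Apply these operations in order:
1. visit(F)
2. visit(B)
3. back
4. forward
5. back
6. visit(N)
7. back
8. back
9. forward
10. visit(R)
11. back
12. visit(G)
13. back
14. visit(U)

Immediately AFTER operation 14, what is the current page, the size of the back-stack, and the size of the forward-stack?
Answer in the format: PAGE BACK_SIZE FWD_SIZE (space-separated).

After 1 (visit(F)): cur=F back=1 fwd=0
After 2 (visit(B)): cur=B back=2 fwd=0
After 3 (back): cur=F back=1 fwd=1
After 4 (forward): cur=B back=2 fwd=0
After 5 (back): cur=F back=1 fwd=1
After 6 (visit(N)): cur=N back=2 fwd=0
After 7 (back): cur=F back=1 fwd=1
After 8 (back): cur=HOME back=0 fwd=2
After 9 (forward): cur=F back=1 fwd=1
After 10 (visit(R)): cur=R back=2 fwd=0
After 11 (back): cur=F back=1 fwd=1
After 12 (visit(G)): cur=G back=2 fwd=0
After 13 (back): cur=F back=1 fwd=1
After 14 (visit(U)): cur=U back=2 fwd=0

U 2 0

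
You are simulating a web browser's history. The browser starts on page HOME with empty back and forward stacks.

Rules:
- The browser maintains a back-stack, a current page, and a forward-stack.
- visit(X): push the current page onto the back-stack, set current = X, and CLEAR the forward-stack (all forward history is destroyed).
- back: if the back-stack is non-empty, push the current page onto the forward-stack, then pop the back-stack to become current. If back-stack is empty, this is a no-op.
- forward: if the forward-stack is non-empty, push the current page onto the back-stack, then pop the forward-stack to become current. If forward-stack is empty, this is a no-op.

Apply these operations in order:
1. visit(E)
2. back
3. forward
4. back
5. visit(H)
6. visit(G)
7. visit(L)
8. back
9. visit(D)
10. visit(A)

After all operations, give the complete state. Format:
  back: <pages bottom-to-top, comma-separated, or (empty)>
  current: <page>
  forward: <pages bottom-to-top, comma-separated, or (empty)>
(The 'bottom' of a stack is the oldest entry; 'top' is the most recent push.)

Answer: back: HOME,H,G,D
current: A
forward: (empty)

Derivation:
After 1 (visit(E)): cur=E back=1 fwd=0
After 2 (back): cur=HOME back=0 fwd=1
After 3 (forward): cur=E back=1 fwd=0
After 4 (back): cur=HOME back=0 fwd=1
After 5 (visit(H)): cur=H back=1 fwd=0
After 6 (visit(G)): cur=G back=2 fwd=0
After 7 (visit(L)): cur=L back=3 fwd=0
After 8 (back): cur=G back=2 fwd=1
After 9 (visit(D)): cur=D back=3 fwd=0
After 10 (visit(A)): cur=A back=4 fwd=0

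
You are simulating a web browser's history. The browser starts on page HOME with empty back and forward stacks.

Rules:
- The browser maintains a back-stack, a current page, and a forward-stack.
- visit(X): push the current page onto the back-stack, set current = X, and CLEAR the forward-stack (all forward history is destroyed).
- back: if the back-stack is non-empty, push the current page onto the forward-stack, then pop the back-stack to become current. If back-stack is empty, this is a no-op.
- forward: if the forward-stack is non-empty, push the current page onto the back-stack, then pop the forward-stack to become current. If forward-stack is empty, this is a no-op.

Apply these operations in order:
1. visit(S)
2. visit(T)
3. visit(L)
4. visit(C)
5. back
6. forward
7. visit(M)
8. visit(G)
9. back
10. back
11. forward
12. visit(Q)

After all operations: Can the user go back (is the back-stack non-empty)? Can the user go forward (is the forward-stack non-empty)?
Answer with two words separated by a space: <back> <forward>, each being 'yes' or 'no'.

Answer: yes no

Derivation:
After 1 (visit(S)): cur=S back=1 fwd=0
After 2 (visit(T)): cur=T back=2 fwd=0
After 3 (visit(L)): cur=L back=3 fwd=0
After 4 (visit(C)): cur=C back=4 fwd=0
After 5 (back): cur=L back=3 fwd=1
After 6 (forward): cur=C back=4 fwd=0
After 7 (visit(M)): cur=M back=5 fwd=0
After 8 (visit(G)): cur=G back=6 fwd=0
After 9 (back): cur=M back=5 fwd=1
After 10 (back): cur=C back=4 fwd=2
After 11 (forward): cur=M back=5 fwd=1
After 12 (visit(Q)): cur=Q back=6 fwd=0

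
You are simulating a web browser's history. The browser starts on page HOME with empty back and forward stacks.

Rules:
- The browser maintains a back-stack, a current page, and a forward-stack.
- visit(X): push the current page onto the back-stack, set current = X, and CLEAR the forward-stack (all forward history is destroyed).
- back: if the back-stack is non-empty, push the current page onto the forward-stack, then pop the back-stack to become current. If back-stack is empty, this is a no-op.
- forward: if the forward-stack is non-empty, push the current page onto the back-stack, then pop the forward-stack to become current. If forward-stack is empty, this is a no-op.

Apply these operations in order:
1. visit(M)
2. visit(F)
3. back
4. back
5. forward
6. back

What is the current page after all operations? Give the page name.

Answer: HOME

Derivation:
After 1 (visit(M)): cur=M back=1 fwd=0
After 2 (visit(F)): cur=F back=2 fwd=0
After 3 (back): cur=M back=1 fwd=1
After 4 (back): cur=HOME back=0 fwd=2
After 5 (forward): cur=M back=1 fwd=1
After 6 (back): cur=HOME back=0 fwd=2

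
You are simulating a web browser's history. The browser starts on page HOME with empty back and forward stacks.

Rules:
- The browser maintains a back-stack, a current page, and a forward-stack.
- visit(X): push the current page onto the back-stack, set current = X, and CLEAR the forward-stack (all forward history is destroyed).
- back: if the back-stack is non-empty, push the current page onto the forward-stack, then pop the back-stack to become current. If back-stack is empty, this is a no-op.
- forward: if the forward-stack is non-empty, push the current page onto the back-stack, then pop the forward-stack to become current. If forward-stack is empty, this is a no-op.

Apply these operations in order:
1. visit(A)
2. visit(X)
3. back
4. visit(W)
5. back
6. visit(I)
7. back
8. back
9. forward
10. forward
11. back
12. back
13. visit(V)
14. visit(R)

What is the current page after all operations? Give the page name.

Answer: R

Derivation:
After 1 (visit(A)): cur=A back=1 fwd=0
After 2 (visit(X)): cur=X back=2 fwd=0
After 3 (back): cur=A back=1 fwd=1
After 4 (visit(W)): cur=W back=2 fwd=0
After 5 (back): cur=A back=1 fwd=1
After 6 (visit(I)): cur=I back=2 fwd=0
After 7 (back): cur=A back=1 fwd=1
After 8 (back): cur=HOME back=0 fwd=2
After 9 (forward): cur=A back=1 fwd=1
After 10 (forward): cur=I back=2 fwd=0
After 11 (back): cur=A back=1 fwd=1
After 12 (back): cur=HOME back=0 fwd=2
After 13 (visit(V)): cur=V back=1 fwd=0
After 14 (visit(R)): cur=R back=2 fwd=0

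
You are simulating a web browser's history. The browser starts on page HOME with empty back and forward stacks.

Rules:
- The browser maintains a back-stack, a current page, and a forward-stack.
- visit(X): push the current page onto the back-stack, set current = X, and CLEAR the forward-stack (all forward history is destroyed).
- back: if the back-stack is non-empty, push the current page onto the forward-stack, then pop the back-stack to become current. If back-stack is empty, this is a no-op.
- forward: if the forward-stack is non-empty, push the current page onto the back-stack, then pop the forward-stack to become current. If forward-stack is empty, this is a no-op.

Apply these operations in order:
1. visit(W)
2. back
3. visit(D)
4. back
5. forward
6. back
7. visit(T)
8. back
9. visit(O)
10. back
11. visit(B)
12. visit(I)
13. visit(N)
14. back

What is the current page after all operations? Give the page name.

Answer: I

Derivation:
After 1 (visit(W)): cur=W back=1 fwd=0
After 2 (back): cur=HOME back=0 fwd=1
After 3 (visit(D)): cur=D back=1 fwd=0
After 4 (back): cur=HOME back=0 fwd=1
After 5 (forward): cur=D back=1 fwd=0
After 6 (back): cur=HOME back=0 fwd=1
After 7 (visit(T)): cur=T back=1 fwd=0
After 8 (back): cur=HOME back=0 fwd=1
After 9 (visit(O)): cur=O back=1 fwd=0
After 10 (back): cur=HOME back=0 fwd=1
After 11 (visit(B)): cur=B back=1 fwd=0
After 12 (visit(I)): cur=I back=2 fwd=0
After 13 (visit(N)): cur=N back=3 fwd=0
After 14 (back): cur=I back=2 fwd=1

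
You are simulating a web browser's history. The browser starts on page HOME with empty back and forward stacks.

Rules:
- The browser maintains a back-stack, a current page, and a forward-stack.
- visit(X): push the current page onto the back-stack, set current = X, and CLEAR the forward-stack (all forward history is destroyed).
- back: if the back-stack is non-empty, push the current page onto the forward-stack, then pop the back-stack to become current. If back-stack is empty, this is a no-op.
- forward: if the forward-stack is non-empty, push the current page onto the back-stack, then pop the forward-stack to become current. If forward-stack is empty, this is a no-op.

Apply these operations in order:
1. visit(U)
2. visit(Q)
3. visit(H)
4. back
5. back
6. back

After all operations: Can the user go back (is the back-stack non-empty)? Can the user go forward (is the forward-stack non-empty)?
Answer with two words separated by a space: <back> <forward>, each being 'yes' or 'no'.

After 1 (visit(U)): cur=U back=1 fwd=0
After 2 (visit(Q)): cur=Q back=2 fwd=0
After 3 (visit(H)): cur=H back=3 fwd=0
After 4 (back): cur=Q back=2 fwd=1
After 5 (back): cur=U back=1 fwd=2
After 6 (back): cur=HOME back=0 fwd=3

Answer: no yes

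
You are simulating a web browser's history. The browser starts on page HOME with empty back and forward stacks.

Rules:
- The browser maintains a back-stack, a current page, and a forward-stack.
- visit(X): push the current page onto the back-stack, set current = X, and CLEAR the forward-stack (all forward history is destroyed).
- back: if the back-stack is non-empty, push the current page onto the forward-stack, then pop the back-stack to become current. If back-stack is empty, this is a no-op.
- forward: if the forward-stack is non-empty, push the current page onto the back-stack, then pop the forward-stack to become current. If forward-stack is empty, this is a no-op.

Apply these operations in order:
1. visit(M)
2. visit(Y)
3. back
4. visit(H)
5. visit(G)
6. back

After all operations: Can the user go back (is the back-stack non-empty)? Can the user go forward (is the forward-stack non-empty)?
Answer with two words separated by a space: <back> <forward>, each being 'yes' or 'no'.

Answer: yes yes

Derivation:
After 1 (visit(M)): cur=M back=1 fwd=0
After 2 (visit(Y)): cur=Y back=2 fwd=0
After 3 (back): cur=M back=1 fwd=1
After 4 (visit(H)): cur=H back=2 fwd=0
After 5 (visit(G)): cur=G back=3 fwd=0
After 6 (back): cur=H back=2 fwd=1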